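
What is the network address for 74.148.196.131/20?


IP:   01001010.10010100.11000100.10000011
Mask: 11111111.11111111.11110000.00000000
AND operation:
Net:  01001010.10010100.11000000.00000000
Network: 74.148.192.0/20


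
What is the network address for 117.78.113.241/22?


IP:   01110101.01001110.01110001.11110001
Mask: 11111111.11111111.11111100.00000000
AND operation:
Net:  01110101.01001110.01110000.00000000
Network: 117.78.112.0/22


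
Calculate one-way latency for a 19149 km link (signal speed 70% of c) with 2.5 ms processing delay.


Speed = 0.7 * 3e5 km/s = 210000 km/s
Propagation delay = 19149 / 210000 = 0.0912 s = 91.1857 ms
Processing delay = 2.5 ms
Total one-way latency = 93.6857 ms


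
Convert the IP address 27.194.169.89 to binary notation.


27 = 00011011
194 = 11000010
169 = 10101001
89 = 01011001
Binary: 00011011.11000010.10101001.01011001


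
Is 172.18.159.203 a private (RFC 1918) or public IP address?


RFC 1918 private ranges:
  10.0.0.0/8 (10.0.0.0 - 10.255.255.255)
  172.16.0.0/12 (172.16.0.0 - 172.31.255.255)
  192.168.0.0/16 (192.168.0.0 - 192.168.255.255)
Private (in 172.16.0.0/12)


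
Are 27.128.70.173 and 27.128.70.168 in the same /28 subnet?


Mask: 255.255.255.240
27.128.70.173 AND mask = 27.128.70.160
27.128.70.168 AND mask = 27.128.70.160
Yes, same subnet (27.128.70.160)


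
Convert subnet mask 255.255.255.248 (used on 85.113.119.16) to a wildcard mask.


Subnet mask: 255.255.255.248
Wildcard = 255.255.255.255 - subnet mask
255 - 255 = 0
255 - 255 = 0
255 - 255 = 0
255 - 248 = 7
Wildcard: 0.0.0.7


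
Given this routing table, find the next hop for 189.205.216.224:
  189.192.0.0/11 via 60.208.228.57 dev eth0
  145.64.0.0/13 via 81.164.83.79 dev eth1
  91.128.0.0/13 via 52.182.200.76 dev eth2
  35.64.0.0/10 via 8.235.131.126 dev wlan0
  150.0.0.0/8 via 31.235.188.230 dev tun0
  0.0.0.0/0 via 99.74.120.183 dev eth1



Longest prefix match for 189.205.216.224:
  /11 189.192.0.0: MATCH
  /13 145.64.0.0: no
  /13 91.128.0.0: no
  /10 35.64.0.0: no
  /8 150.0.0.0: no
  /0 0.0.0.0: MATCH
Selected: next-hop 60.208.228.57 via eth0 (matched /11)


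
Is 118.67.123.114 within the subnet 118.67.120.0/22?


Subnet network: 118.67.120.0
Test IP AND mask: 118.67.120.0
Yes, 118.67.123.114 is in 118.67.120.0/22


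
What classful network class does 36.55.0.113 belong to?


First octet: 36
Binary: 00100100
0xxxxxxx -> Class A (1-126)
Class A, default mask 255.0.0.0 (/8)


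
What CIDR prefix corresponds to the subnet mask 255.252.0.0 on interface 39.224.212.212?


Binary: 11111111.11111100.00000000.00000000
Count leading 1s
Prefix: /14


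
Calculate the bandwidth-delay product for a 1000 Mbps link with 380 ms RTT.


BDP = bandwidth * RTT
= 1000 Mbps * 380 ms
= 1000 * 1e6 * 380 / 1000 bits
= 380000000 bits
= 47500000 bytes
= 46386.7188 KB
BDP = 380000000 bits (47500000 bytes)


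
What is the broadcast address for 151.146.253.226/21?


Network: 151.146.248.0/21
Host bits = 11
Set all host bits to 1:
Broadcast: 151.146.255.255


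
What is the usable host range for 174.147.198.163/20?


Network: 174.147.192.0
Broadcast: 174.147.207.255
First usable = network + 1
Last usable = broadcast - 1
Range: 174.147.192.1 to 174.147.207.254


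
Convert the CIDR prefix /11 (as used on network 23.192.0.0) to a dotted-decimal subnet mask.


/11 means 11 network bits, 21 host bits
Binary: 11111111111000000000000000000000
Mask: 255.224.0.0


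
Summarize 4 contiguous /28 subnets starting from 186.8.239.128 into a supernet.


Original prefix: /28
Number of subnets: 4 = 2^2
New prefix = 28 - 2 = 26
Supernet: 186.8.239.128/26


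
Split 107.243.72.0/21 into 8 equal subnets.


New prefix = 21 + 3 = 24
Each subnet has 256 addresses
  107.243.72.0/24
  107.243.73.0/24
  107.243.74.0/24
  107.243.75.0/24
  107.243.76.0/24
  107.243.77.0/24
  107.243.78.0/24
  107.243.79.0/24
Subnets: 107.243.72.0/24, 107.243.73.0/24, 107.243.74.0/24, 107.243.75.0/24, 107.243.76.0/24, 107.243.77.0/24, 107.243.78.0/24, 107.243.79.0/24


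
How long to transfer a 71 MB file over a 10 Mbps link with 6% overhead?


Effective throughput = 10 * (1 - 6/100) = 9.4 Mbps
File size in Mb = 71 * 8 = 568 Mb
Time = 568 / 9.4
Time = 60.4255 seconds


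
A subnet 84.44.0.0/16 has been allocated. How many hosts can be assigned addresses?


Host bits = 32 - 16 = 16
Total addresses = 2^16 = 65536
Usable = total - 2 (network and broadcast)
Usable hosts: 65534


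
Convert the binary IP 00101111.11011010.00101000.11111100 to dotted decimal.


00101111 = 47
11011010 = 218
00101000 = 40
11111100 = 252
IP: 47.218.40.252


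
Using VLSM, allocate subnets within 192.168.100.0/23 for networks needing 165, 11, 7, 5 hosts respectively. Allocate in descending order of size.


165 hosts -> /24 (254 usable): 192.168.100.0/24
11 hosts -> /28 (14 usable): 192.168.101.0/28
7 hosts -> /28 (14 usable): 192.168.101.16/28
5 hosts -> /29 (6 usable): 192.168.101.32/29
Allocation: 192.168.100.0/24 (165 hosts, 254 usable); 192.168.101.0/28 (11 hosts, 14 usable); 192.168.101.16/28 (7 hosts, 14 usable); 192.168.101.32/29 (5 hosts, 6 usable)


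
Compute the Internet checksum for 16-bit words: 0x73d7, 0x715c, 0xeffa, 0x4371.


Sum all words (with carry folding):
+ 0x73d7 = 0x73d7
+ 0x715c = 0xe533
+ 0xeffa = 0xd52e
+ 0x4371 = 0x18a0
One's complement: ~0x18a0
Checksum = 0xe75f


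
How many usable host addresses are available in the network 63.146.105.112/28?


Host bits = 32 - 28 = 4
Total addresses = 2^4 = 16
Usable = total - 2 (network and broadcast)
Usable hosts: 14


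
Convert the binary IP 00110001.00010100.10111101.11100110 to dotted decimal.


00110001 = 49
00010100 = 20
10111101 = 189
11100110 = 230
IP: 49.20.189.230


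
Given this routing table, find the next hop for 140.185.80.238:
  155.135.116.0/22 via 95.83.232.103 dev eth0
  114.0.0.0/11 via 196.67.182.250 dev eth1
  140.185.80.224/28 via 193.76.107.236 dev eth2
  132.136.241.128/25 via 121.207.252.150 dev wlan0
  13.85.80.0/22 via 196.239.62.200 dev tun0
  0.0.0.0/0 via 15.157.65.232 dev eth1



Longest prefix match for 140.185.80.238:
  /22 155.135.116.0: no
  /11 114.0.0.0: no
  /28 140.185.80.224: MATCH
  /25 132.136.241.128: no
  /22 13.85.80.0: no
  /0 0.0.0.0: MATCH
Selected: next-hop 193.76.107.236 via eth2 (matched /28)


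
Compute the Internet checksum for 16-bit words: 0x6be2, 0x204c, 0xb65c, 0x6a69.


Sum all words (with carry folding):
+ 0x6be2 = 0x6be2
+ 0x204c = 0x8c2e
+ 0xb65c = 0x428b
+ 0x6a69 = 0xacf4
One's complement: ~0xacf4
Checksum = 0x530b


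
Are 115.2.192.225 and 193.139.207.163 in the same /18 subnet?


Mask: 255.255.192.0
115.2.192.225 AND mask = 115.2.192.0
193.139.207.163 AND mask = 193.139.192.0
No, different subnets (115.2.192.0 vs 193.139.192.0)


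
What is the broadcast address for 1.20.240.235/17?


Network: 1.20.128.0/17
Host bits = 15
Set all host bits to 1:
Broadcast: 1.20.255.255


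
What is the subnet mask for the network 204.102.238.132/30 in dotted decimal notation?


/30 means 30 network bits, 2 host bits
Binary: 11111111111111111111111111111100
Mask: 255.255.255.252


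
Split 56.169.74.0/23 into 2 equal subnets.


New prefix = 23 + 1 = 24
Each subnet has 256 addresses
  56.169.74.0/24
  56.169.75.0/24
Subnets: 56.169.74.0/24, 56.169.75.0/24


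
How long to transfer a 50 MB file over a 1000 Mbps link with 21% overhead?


Effective throughput = 1000 * (1 - 21/100) = 790 Mbps
File size in Mb = 50 * 8 = 400 Mb
Time = 400 / 790
Time = 0.5063 seconds


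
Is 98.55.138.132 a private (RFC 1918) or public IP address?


RFC 1918 private ranges:
  10.0.0.0/8 (10.0.0.0 - 10.255.255.255)
  172.16.0.0/12 (172.16.0.0 - 172.31.255.255)
  192.168.0.0/16 (192.168.0.0 - 192.168.255.255)
Public (not in any RFC 1918 range)


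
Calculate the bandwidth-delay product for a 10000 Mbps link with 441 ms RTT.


BDP = bandwidth * RTT
= 10000 Mbps * 441 ms
= 10000 * 1e6 * 441 / 1000 bits
= 4410000000 bits
= 551250000 bytes
= 538330.0781 KB
BDP = 4410000000 bits (551250000 bytes)


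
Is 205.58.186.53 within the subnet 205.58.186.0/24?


Subnet network: 205.58.186.0
Test IP AND mask: 205.58.186.0
Yes, 205.58.186.53 is in 205.58.186.0/24


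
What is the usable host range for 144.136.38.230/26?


Network: 144.136.38.192
Broadcast: 144.136.38.255
First usable = network + 1
Last usable = broadcast - 1
Range: 144.136.38.193 to 144.136.38.254


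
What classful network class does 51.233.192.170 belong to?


First octet: 51
Binary: 00110011
0xxxxxxx -> Class A (1-126)
Class A, default mask 255.0.0.0 (/8)


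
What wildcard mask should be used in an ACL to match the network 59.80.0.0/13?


Subnet mask: 255.248.0.0
Wildcard = 255.255.255.255 - subnet mask
255 - 255 = 0
255 - 248 = 7
255 - 0 = 255
255 - 0 = 255
Wildcard: 0.7.255.255


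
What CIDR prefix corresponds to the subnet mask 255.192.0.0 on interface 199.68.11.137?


Binary: 11111111.11000000.00000000.00000000
Count leading 1s
Prefix: /10


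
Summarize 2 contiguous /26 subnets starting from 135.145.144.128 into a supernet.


Original prefix: /26
Number of subnets: 2 = 2^1
New prefix = 26 - 1 = 25
Supernet: 135.145.144.128/25


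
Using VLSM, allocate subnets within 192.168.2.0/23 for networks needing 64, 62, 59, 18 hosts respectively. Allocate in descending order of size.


64 hosts -> /25 (126 usable): 192.168.2.0/25
62 hosts -> /26 (62 usable): 192.168.2.128/26
59 hosts -> /26 (62 usable): 192.168.2.192/26
18 hosts -> /27 (30 usable): 192.168.3.0/27
Allocation: 192.168.2.0/25 (64 hosts, 126 usable); 192.168.2.128/26 (62 hosts, 62 usable); 192.168.2.192/26 (59 hosts, 62 usable); 192.168.3.0/27 (18 hosts, 30 usable)


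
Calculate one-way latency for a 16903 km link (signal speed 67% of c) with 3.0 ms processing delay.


Speed = 0.67 * 3e5 km/s = 201000 km/s
Propagation delay = 16903 / 201000 = 0.0841 s = 84.0945 ms
Processing delay = 3.0 ms
Total one-way latency = 87.0945 ms


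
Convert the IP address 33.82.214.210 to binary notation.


33 = 00100001
82 = 01010010
214 = 11010110
210 = 11010010
Binary: 00100001.01010010.11010110.11010010


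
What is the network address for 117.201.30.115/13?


IP:   01110101.11001001.00011110.01110011
Mask: 11111111.11111000.00000000.00000000
AND operation:
Net:  01110101.11001000.00000000.00000000
Network: 117.200.0.0/13


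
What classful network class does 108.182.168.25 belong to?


First octet: 108
Binary: 01101100
0xxxxxxx -> Class A (1-126)
Class A, default mask 255.0.0.0 (/8)


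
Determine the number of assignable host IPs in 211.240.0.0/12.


Host bits = 32 - 12 = 20
Total addresses = 2^20 = 1048576
Usable = total - 2 (network and broadcast)
Usable hosts: 1048574


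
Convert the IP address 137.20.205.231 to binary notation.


137 = 10001001
20 = 00010100
205 = 11001101
231 = 11100111
Binary: 10001001.00010100.11001101.11100111


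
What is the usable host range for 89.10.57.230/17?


Network: 89.10.0.0
Broadcast: 89.10.127.255
First usable = network + 1
Last usable = broadcast - 1
Range: 89.10.0.1 to 89.10.127.254


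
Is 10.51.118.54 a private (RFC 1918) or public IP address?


RFC 1918 private ranges:
  10.0.0.0/8 (10.0.0.0 - 10.255.255.255)
  172.16.0.0/12 (172.16.0.0 - 172.31.255.255)
  192.168.0.0/16 (192.168.0.0 - 192.168.255.255)
Private (in 10.0.0.0/8)


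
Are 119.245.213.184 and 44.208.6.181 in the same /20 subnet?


Mask: 255.255.240.0
119.245.213.184 AND mask = 119.245.208.0
44.208.6.181 AND mask = 44.208.0.0
No, different subnets (119.245.208.0 vs 44.208.0.0)


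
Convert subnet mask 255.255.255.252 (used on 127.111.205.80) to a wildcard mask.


Subnet mask: 255.255.255.252
Wildcard = 255.255.255.255 - subnet mask
255 - 255 = 0
255 - 255 = 0
255 - 255 = 0
255 - 252 = 3
Wildcard: 0.0.0.3


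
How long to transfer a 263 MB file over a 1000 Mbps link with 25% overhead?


Effective throughput = 1000 * (1 - 25/100) = 750 Mbps
File size in Mb = 263 * 8 = 2104 Mb
Time = 2104 / 750
Time = 2.8053 seconds


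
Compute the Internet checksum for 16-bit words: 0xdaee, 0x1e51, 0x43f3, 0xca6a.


Sum all words (with carry folding):
+ 0xdaee = 0xdaee
+ 0x1e51 = 0xf93f
+ 0x43f3 = 0x3d33
+ 0xca6a = 0x079e
One's complement: ~0x079e
Checksum = 0xf861


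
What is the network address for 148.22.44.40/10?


IP:   10010100.00010110.00101100.00101000
Mask: 11111111.11000000.00000000.00000000
AND operation:
Net:  10010100.00000000.00000000.00000000
Network: 148.0.0.0/10


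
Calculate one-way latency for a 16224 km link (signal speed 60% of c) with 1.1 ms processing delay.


Speed = 0.6 * 3e5 km/s = 180000 km/s
Propagation delay = 16224 / 180000 = 0.0901 s = 90.1333 ms
Processing delay = 1.1 ms
Total one-way latency = 91.2333 ms


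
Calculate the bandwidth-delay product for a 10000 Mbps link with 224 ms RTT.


BDP = bandwidth * RTT
= 10000 Mbps * 224 ms
= 10000 * 1e6 * 224 / 1000 bits
= 2240000000 bits
= 280000000 bytes
= 273437.5 KB
BDP = 2240000000 bits (280000000 bytes)


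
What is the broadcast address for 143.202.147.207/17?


Network: 143.202.128.0/17
Host bits = 15
Set all host bits to 1:
Broadcast: 143.202.255.255


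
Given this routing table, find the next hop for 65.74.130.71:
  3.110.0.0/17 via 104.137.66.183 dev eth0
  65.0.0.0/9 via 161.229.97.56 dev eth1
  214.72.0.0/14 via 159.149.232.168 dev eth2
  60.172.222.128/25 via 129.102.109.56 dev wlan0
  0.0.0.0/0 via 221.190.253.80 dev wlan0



Longest prefix match for 65.74.130.71:
  /17 3.110.0.0: no
  /9 65.0.0.0: MATCH
  /14 214.72.0.0: no
  /25 60.172.222.128: no
  /0 0.0.0.0: MATCH
Selected: next-hop 161.229.97.56 via eth1 (matched /9)


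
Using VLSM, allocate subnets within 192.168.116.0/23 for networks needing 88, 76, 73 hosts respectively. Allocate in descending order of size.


88 hosts -> /25 (126 usable): 192.168.116.0/25
76 hosts -> /25 (126 usable): 192.168.116.128/25
73 hosts -> /25 (126 usable): 192.168.117.0/25
Allocation: 192.168.116.0/25 (88 hosts, 126 usable); 192.168.116.128/25 (76 hosts, 126 usable); 192.168.117.0/25 (73 hosts, 126 usable)


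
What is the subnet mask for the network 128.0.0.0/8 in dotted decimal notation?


/8 means 8 network bits, 24 host bits
Binary: 11111111000000000000000000000000
Mask: 255.0.0.0


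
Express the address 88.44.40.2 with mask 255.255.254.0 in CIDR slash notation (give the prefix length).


Binary: 11111111.11111111.11111110.00000000
Count leading 1s
Prefix: /23


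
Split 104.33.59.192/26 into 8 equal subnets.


New prefix = 26 + 3 = 29
Each subnet has 8 addresses
  104.33.59.192/29
  104.33.59.200/29
  104.33.59.208/29
  104.33.59.216/29
  104.33.59.224/29
  104.33.59.232/29
  104.33.59.240/29
  104.33.59.248/29
Subnets: 104.33.59.192/29, 104.33.59.200/29, 104.33.59.208/29, 104.33.59.216/29, 104.33.59.224/29, 104.33.59.232/29, 104.33.59.240/29, 104.33.59.248/29


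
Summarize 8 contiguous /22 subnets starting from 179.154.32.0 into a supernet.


Original prefix: /22
Number of subnets: 8 = 2^3
New prefix = 22 - 3 = 19
Supernet: 179.154.32.0/19


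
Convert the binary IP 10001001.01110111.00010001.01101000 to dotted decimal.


10001001 = 137
01110111 = 119
00010001 = 17
01101000 = 104
IP: 137.119.17.104


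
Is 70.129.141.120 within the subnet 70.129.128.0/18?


Subnet network: 70.129.128.0
Test IP AND mask: 70.129.128.0
Yes, 70.129.141.120 is in 70.129.128.0/18


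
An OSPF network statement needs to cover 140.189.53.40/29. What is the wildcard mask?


Subnet mask: 255.255.255.248
Wildcard = 255.255.255.255 - subnet mask
255 - 255 = 0
255 - 255 = 0
255 - 255 = 0
255 - 248 = 7
Wildcard: 0.0.0.7


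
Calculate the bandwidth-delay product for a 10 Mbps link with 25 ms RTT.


BDP = bandwidth * RTT
= 10 Mbps * 25 ms
= 10 * 1e6 * 25 / 1000 bits
= 250000 bits
= 31250 bytes
= 30.5176 KB
BDP = 250000 bits (31250 bytes)


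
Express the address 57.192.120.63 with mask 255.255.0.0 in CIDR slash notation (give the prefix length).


Binary: 11111111.11111111.00000000.00000000
Count leading 1s
Prefix: /16


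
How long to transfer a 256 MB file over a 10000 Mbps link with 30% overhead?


Effective throughput = 10000 * (1 - 30/100) = 7000 Mbps
File size in Mb = 256 * 8 = 2048 Mb
Time = 2048 / 7000
Time = 0.2926 seconds


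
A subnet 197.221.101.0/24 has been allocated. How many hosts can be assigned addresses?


Host bits = 32 - 24 = 8
Total addresses = 2^8 = 256
Usable = total - 2 (network and broadcast)
Usable hosts: 254


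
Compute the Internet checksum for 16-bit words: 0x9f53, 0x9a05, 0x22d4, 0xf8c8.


Sum all words (with carry folding):
+ 0x9f53 = 0x9f53
+ 0x9a05 = 0x3959
+ 0x22d4 = 0x5c2d
+ 0xf8c8 = 0x54f6
One's complement: ~0x54f6
Checksum = 0xab09


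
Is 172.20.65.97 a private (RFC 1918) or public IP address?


RFC 1918 private ranges:
  10.0.0.0/8 (10.0.0.0 - 10.255.255.255)
  172.16.0.0/12 (172.16.0.0 - 172.31.255.255)
  192.168.0.0/16 (192.168.0.0 - 192.168.255.255)
Private (in 172.16.0.0/12)


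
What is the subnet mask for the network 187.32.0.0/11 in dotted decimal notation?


/11 means 11 network bits, 21 host bits
Binary: 11111111111000000000000000000000
Mask: 255.224.0.0


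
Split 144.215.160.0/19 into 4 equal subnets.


New prefix = 19 + 2 = 21
Each subnet has 2048 addresses
  144.215.160.0/21
  144.215.168.0/21
  144.215.176.0/21
  144.215.184.0/21
Subnets: 144.215.160.0/21, 144.215.168.0/21, 144.215.176.0/21, 144.215.184.0/21


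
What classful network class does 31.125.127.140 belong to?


First octet: 31
Binary: 00011111
0xxxxxxx -> Class A (1-126)
Class A, default mask 255.0.0.0 (/8)


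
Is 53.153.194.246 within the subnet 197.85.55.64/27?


Subnet network: 197.85.55.64
Test IP AND mask: 53.153.194.224
No, 53.153.194.246 is not in 197.85.55.64/27


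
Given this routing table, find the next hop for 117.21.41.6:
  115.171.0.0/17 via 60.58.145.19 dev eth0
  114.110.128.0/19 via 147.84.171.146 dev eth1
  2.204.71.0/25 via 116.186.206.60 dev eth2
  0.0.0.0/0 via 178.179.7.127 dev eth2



Longest prefix match for 117.21.41.6:
  /17 115.171.0.0: no
  /19 114.110.128.0: no
  /25 2.204.71.0: no
  /0 0.0.0.0: MATCH
Selected: next-hop 178.179.7.127 via eth2 (matched /0)


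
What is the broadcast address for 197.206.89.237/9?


Network: 197.128.0.0/9
Host bits = 23
Set all host bits to 1:
Broadcast: 197.255.255.255


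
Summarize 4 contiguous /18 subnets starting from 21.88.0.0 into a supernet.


Original prefix: /18
Number of subnets: 4 = 2^2
New prefix = 18 - 2 = 16
Supernet: 21.88.0.0/16


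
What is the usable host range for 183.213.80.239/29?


Network: 183.213.80.232
Broadcast: 183.213.80.239
First usable = network + 1
Last usable = broadcast - 1
Range: 183.213.80.233 to 183.213.80.238


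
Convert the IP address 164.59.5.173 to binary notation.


164 = 10100100
59 = 00111011
5 = 00000101
173 = 10101101
Binary: 10100100.00111011.00000101.10101101


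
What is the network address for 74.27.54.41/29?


IP:   01001010.00011011.00110110.00101001
Mask: 11111111.11111111.11111111.11111000
AND operation:
Net:  01001010.00011011.00110110.00101000
Network: 74.27.54.40/29


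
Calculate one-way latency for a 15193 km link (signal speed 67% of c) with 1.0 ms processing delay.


Speed = 0.67 * 3e5 km/s = 201000 km/s
Propagation delay = 15193 / 201000 = 0.0756 s = 75.5871 ms
Processing delay = 1.0 ms
Total one-way latency = 76.5871 ms


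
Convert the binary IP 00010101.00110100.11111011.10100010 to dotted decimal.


00010101 = 21
00110100 = 52
11111011 = 251
10100010 = 162
IP: 21.52.251.162


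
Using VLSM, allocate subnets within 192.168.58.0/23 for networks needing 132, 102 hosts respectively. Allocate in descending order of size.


132 hosts -> /24 (254 usable): 192.168.58.0/24
102 hosts -> /25 (126 usable): 192.168.59.0/25
Allocation: 192.168.58.0/24 (132 hosts, 254 usable); 192.168.59.0/25 (102 hosts, 126 usable)


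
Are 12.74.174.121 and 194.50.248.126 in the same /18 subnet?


Mask: 255.255.192.0
12.74.174.121 AND mask = 12.74.128.0
194.50.248.126 AND mask = 194.50.192.0
No, different subnets (12.74.128.0 vs 194.50.192.0)


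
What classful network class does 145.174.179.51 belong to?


First octet: 145
Binary: 10010001
10xxxxxx -> Class B (128-191)
Class B, default mask 255.255.0.0 (/16)


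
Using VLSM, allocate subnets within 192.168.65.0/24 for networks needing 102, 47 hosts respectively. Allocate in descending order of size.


102 hosts -> /25 (126 usable): 192.168.65.0/25
47 hosts -> /26 (62 usable): 192.168.65.128/26
Allocation: 192.168.65.0/25 (102 hosts, 126 usable); 192.168.65.128/26 (47 hosts, 62 usable)


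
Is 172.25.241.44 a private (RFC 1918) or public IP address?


RFC 1918 private ranges:
  10.0.0.0/8 (10.0.0.0 - 10.255.255.255)
  172.16.0.0/12 (172.16.0.0 - 172.31.255.255)
  192.168.0.0/16 (192.168.0.0 - 192.168.255.255)
Private (in 172.16.0.0/12)


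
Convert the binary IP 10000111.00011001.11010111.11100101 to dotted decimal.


10000111 = 135
00011001 = 25
11010111 = 215
11100101 = 229
IP: 135.25.215.229


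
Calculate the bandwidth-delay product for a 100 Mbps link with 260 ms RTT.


BDP = bandwidth * RTT
= 100 Mbps * 260 ms
= 100 * 1e6 * 260 / 1000 bits
= 26000000 bits
= 3250000 bytes
= 3173.8281 KB
BDP = 26000000 bits (3250000 bytes)


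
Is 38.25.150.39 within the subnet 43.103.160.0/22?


Subnet network: 43.103.160.0
Test IP AND mask: 38.25.148.0
No, 38.25.150.39 is not in 43.103.160.0/22


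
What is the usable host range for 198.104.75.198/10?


Network: 198.64.0.0
Broadcast: 198.127.255.255
First usable = network + 1
Last usable = broadcast - 1
Range: 198.64.0.1 to 198.127.255.254


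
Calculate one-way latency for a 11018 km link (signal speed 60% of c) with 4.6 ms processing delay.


Speed = 0.6 * 3e5 km/s = 180000 km/s
Propagation delay = 11018 / 180000 = 0.0612 s = 61.2111 ms
Processing delay = 4.6 ms
Total one-way latency = 65.8111 ms


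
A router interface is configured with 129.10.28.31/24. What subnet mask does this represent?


/24 means 24 network bits, 8 host bits
Binary: 11111111111111111111111100000000
Mask: 255.255.255.0


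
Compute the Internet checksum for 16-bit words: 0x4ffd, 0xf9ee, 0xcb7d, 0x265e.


Sum all words (with carry folding):
+ 0x4ffd = 0x4ffd
+ 0xf9ee = 0x49ec
+ 0xcb7d = 0x156a
+ 0x265e = 0x3bc8
One's complement: ~0x3bc8
Checksum = 0xc437


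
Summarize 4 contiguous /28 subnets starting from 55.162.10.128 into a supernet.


Original prefix: /28
Number of subnets: 4 = 2^2
New prefix = 28 - 2 = 26
Supernet: 55.162.10.128/26


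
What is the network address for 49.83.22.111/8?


IP:   00110001.01010011.00010110.01101111
Mask: 11111111.00000000.00000000.00000000
AND operation:
Net:  00110001.00000000.00000000.00000000
Network: 49.0.0.0/8


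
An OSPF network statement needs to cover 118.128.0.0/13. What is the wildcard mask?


Subnet mask: 255.248.0.0
Wildcard = 255.255.255.255 - subnet mask
255 - 255 = 0
255 - 248 = 7
255 - 0 = 255
255 - 0 = 255
Wildcard: 0.7.255.255


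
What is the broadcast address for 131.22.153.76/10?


Network: 131.0.0.0/10
Host bits = 22
Set all host bits to 1:
Broadcast: 131.63.255.255


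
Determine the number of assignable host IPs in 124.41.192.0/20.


Host bits = 32 - 20 = 12
Total addresses = 2^12 = 4096
Usable = total - 2 (network and broadcast)
Usable hosts: 4094


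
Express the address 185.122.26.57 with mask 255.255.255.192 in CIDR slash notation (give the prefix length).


Binary: 11111111.11111111.11111111.11000000
Count leading 1s
Prefix: /26


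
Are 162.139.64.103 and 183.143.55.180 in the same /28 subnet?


Mask: 255.255.255.240
162.139.64.103 AND mask = 162.139.64.96
183.143.55.180 AND mask = 183.143.55.176
No, different subnets (162.139.64.96 vs 183.143.55.176)


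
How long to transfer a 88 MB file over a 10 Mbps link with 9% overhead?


Effective throughput = 10 * (1 - 9/100) = 9.1 Mbps
File size in Mb = 88 * 8 = 704 Mb
Time = 704 / 9.1
Time = 77.3626 seconds


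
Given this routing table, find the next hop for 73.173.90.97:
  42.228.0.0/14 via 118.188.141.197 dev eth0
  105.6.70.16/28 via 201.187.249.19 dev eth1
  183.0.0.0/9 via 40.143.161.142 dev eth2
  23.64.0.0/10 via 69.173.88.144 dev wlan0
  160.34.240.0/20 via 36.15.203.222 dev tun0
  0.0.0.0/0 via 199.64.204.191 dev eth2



Longest prefix match for 73.173.90.97:
  /14 42.228.0.0: no
  /28 105.6.70.16: no
  /9 183.0.0.0: no
  /10 23.64.0.0: no
  /20 160.34.240.0: no
  /0 0.0.0.0: MATCH
Selected: next-hop 199.64.204.191 via eth2 (matched /0)


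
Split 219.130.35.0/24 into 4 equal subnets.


New prefix = 24 + 2 = 26
Each subnet has 64 addresses
  219.130.35.0/26
  219.130.35.64/26
  219.130.35.128/26
  219.130.35.192/26
Subnets: 219.130.35.0/26, 219.130.35.64/26, 219.130.35.128/26, 219.130.35.192/26


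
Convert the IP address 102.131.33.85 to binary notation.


102 = 01100110
131 = 10000011
33 = 00100001
85 = 01010101
Binary: 01100110.10000011.00100001.01010101


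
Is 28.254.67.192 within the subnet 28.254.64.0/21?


Subnet network: 28.254.64.0
Test IP AND mask: 28.254.64.0
Yes, 28.254.67.192 is in 28.254.64.0/21


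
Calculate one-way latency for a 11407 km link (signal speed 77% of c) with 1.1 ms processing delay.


Speed = 0.77 * 3e5 km/s = 231000 km/s
Propagation delay = 11407 / 231000 = 0.0494 s = 49.381 ms
Processing delay = 1.1 ms
Total one-way latency = 50.481 ms


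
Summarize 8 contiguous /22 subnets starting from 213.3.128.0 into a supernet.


Original prefix: /22
Number of subnets: 8 = 2^3
New prefix = 22 - 3 = 19
Supernet: 213.3.128.0/19


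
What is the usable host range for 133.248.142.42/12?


Network: 133.240.0.0
Broadcast: 133.255.255.255
First usable = network + 1
Last usable = broadcast - 1
Range: 133.240.0.1 to 133.255.255.254


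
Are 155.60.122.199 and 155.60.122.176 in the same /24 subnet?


Mask: 255.255.255.0
155.60.122.199 AND mask = 155.60.122.0
155.60.122.176 AND mask = 155.60.122.0
Yes, same subnet (155.60.122.0)


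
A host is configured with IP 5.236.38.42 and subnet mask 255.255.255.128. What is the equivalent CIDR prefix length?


Binary: 11111111.11111111.11111111.10000000
Count leading 1s
Prefix: /25


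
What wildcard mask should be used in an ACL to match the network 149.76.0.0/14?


Subnet mask: 255.252.0.0
Wildcard = 255.255.255.255 - subnet mask
255 - 255 = 0
255 - 252 = 3
255 - 0 = 255
255 - 0 = 255
Wildcard: 0.3.255.255


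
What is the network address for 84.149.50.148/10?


IP:   01010100.10010101.00110010.10010100
Mask: 11111111.11000000.00000000.00000000
AND operation:
Net:  01010100.10000000.00000000.00000000
Network: 84.128.0.0/10


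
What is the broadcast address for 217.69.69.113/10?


Network: 217.64.0.0/10
Host bits = 22
Set all host bits to 1:
Broadcast: 217.127.255.255


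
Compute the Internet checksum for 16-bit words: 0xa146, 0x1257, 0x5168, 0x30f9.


Sum all words (with carry folding):
+ 0xa146 = 0xa146
+ 0x1257 = 0xb39d
+ 0x5168 = 0x0506
+ 0x30f9 = 0x35ff
One's complement: ~0x35ff
Checksum = 0xca00


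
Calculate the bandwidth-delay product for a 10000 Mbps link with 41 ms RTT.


BDP = bandwidth * RTT
= 10000 Mbps * 41 ms
= 10000 * 1e6 * 41 / 1000 bits
= 410000000 bits
= 51250000 bytes
= 50048.8281 KB
BDP = 410000000 bits (51250000 bytes)


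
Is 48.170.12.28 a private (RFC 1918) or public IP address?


RFC 1918 private ranges:
  10.0.0.0/8 (10.0.0.0 - 10.255.255.255)
  172.16.0.0/12 (172.16.0.0 - 172.31.255.255)
  192.168.0.0/16 (192.168.0.0 - 192.168.255.255)
Public (not in any RFC 1918 range)


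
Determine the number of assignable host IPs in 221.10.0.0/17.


Host bits = 32 - 17 = 15
Total addresses = 2^15 = 32768
Usable = total - 2 (network and broadcast)
Usable hosts: 32766


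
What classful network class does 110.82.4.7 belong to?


First octet: 110
Binary: 01101110
0xxxxxxx -> Class A (1-126)
Class A, default mask 255.0.0.0 (/8)


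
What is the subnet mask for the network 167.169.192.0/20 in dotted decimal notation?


/20 means 20 network bits, 12 host bits
Binary: 11111111111111111111000000000000
Mask: 255.255.240.0


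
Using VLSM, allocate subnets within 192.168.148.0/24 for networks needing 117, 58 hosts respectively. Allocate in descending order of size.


117 hosts -> /25 (126 usable): 192.168.148.0/25
58 hosts -> /26 (62 usable): 192.168.148.128/26
Allocation: 192.168.148.0/25 (117 hosts, 126 usable); 192.168.148.128/26 (58 hosts, 62 usable)


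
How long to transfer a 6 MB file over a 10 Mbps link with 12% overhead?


Effective throughput = 10 * (1 - 12/100) = 8.8 Mbps
File size in Mb = 6 * 8 = 48 Mb
Time = 48 / 8.8
Time = 5.4545 seconds


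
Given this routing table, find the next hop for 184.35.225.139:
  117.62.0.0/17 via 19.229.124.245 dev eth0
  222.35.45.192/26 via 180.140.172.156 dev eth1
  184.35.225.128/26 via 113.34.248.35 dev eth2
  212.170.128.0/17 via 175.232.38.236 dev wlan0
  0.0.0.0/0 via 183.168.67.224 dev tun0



Longest prefix match for 184.35.225.139:
  /17 117.62.0.0: no
  /26 222.35.45.192: no
  /26 184.35.225.128: MATCH
  /17 212.170.128.0: no
  /0 0.0.0.0: MATCH
Selected: next-hop 113.34.248.35 via eth2 (matched /26)


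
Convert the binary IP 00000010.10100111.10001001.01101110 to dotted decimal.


00000010 = 2
10100111 = 167
10001001 = 137
01101110 = 110
IP: 2.167.137.110


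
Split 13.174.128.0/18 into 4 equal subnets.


New prefix = 18 + 2 = 20
Each subnet has 4096 addresses
  13.174.128.0/20
  13.174.144.0/20
  13.174.160.0/20
  13.174.176.0/20
Subnets: 13.174.128.0/20, 13.174.144.0/20, 13.174.160.0/20, 13.174.176.0/20


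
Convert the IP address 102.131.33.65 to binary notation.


102 = 01100110
131 = 10000011
33 = 00100001
65 = 01000001
Binary: 01100110.10000011.00100001.01000001


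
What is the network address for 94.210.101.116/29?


IP:   01011110.11010010.01100101.01110100
Mask: 11111111.11111111.11111111.11111000
AND operation:
Net:  01011110.11010010.01100101.01110000
Network: 94.210.101.112/29


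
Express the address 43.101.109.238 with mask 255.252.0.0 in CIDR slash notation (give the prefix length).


Binary: 11111111.11111100.00000000.00000000
Count leading 1s
Prefix: /14


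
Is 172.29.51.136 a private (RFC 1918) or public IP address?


RFC 1918 private ranges:
  10.0.0.0/8 (10.0.0.0 - 10.255.255.255)
  172.16.0.0/12 (172.16.0.0 - 172.31.255.255)
  192.168.0.0/16 (192.168.0.0 - 192.168.255.255)
Private (in 172.16.0.0/12)


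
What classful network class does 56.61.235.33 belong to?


First octet: 56
Binary: 00111000
0xxxxxxx -> Class A (1-126)
Class A, default mask 255.0.0.0 (/8)


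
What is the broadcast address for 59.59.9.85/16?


Network: 59.59.0.0/16
Host bits = 16
Set all host bits to 1:
Broadcast: 59.59.255.255


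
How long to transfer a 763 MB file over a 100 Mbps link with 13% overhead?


Effective throughput = 100 * (1 - 13/100) = 87 Mbps
File size in Mb = 763 * 8 = 6104 Mb
Time = 6104 / 87
Time = 70.1609 seconds


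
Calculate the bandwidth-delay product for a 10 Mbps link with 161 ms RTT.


BDP = bandwidth * RTT
= 10 Mbps * 161 ms
= 10 * 1e6 * 161 / 1000 bits
= 1610000 bits
= 201250 bytes
= 196.5332 KB
BDP = 1610000 bits (201250 bytes)


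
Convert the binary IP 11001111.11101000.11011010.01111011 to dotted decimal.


11001111 = 207
11101000 = 232
11011010 = 218
01111011 = 123
IP: 207.232.218.123


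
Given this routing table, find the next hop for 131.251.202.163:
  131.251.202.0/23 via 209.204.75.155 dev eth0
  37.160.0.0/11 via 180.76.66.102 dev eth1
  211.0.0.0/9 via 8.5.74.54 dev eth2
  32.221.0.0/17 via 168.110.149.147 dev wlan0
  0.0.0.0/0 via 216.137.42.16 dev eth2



Longest prefix match for 131.251.202.163:
  /23 131.251.202.0: MATCH
  /11 37.160.0.0: no
  /9 211.0.0.0: no
  /17 32.221.0.0: no
  /0 0.0.0.0: MATCH
Selected: next-hop 209.204.75.155 via eth0 (matched /23)


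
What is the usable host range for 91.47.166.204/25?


Network: 91.47.166.128
Broadcast: 91.47.166.255
First usable = network + 1
Last usable = broadcast - 1
Range: 91.47.166.129 to 91.47.166.254


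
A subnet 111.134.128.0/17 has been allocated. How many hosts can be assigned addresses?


Host bits = 32 - 17 = 15
Total addresses = 2^15 = 32768
Usable = total - 2 (network and broadcast)
Usable hosts: 32766


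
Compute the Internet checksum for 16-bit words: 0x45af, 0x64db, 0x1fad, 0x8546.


Sum all words (with carry folding):
+ 0x45af = 0x45af
+ 0x64db = 0xaa8a
+ 0x1fad = 0xca37
+ 0x8546 = 0x4f7e
One's complement: ~0x4f7e
Checksum = 0xb081


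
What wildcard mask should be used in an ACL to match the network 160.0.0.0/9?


Subnet mask: 255.128.0.0
Wildcard = 255.255.255.255 - subnet mask
255 - 255 = 0
255 - 128 = 127
255 - 0 = 255
255 - 0 = 255
Wildcard: 0.127.255.255


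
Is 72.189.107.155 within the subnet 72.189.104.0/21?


Subnet network: 72.189.104.0
Test IP AND mask: 72.189.104.0
Yes, 72.189.107.155 is in 72.189.104.0/21


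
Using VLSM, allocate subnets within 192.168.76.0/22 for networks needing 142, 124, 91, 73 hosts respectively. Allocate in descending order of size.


142 hosts -> /24 (254 usable): 192.168.76.0/24
124 hosts -> /25 (126 usable): 192.168.77.0/25
91 hosts -> /25 (126 usable): 192.168.77.128/25
73 hosts -> /25 (126 usable): 192.168.78.0/25
Allocation: 192.168.76.0/24 (142 hosts, 254 usable); 192.168.77.0/25 (124 hosts, 126 usable); 192.168.77.128/25 (91 hosts, 126 usable); 192.168.78.0/25 (73 hosts, 126 usable)


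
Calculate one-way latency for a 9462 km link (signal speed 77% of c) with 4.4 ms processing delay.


Speed = 0.77 * 3e5 km/s = 231000 km/s
Propagation delay = 9462 / 231000 = 0.041 s = 40.961 ms
Processing delay = 4.4 ms
Total one-way latency = 45.361 ms


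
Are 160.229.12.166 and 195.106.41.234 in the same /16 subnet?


Mask: 255.255.0.0
160.229.12.166 AND mask = 160.229.0.0
195.106.41.234 AND mask = 195.106.0.0
No, different subnets (160.229.0.0 vs 195.106.0.0)


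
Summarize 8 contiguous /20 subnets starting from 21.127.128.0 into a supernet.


Original prefix: /20
Number of subnets: 8 = 2^3
New prefix = 20 - 3 = 17
Supernet: 21.127.128.0/17


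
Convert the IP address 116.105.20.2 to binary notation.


116 = 01110100
105 = 01101001
20 = 00010100
2 = 00000010
Binary: 01110100.01101001.00010100.00000010


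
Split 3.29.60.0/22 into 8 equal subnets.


New prefix = 22 + 3 = 25
Each subnet has 128 addresses
  3.29.60.0/25
  3.29.60.128/25
  3.29.61.0/25
  3.29.61.128/25
  3.29.62.0/25
  3.29.62.128/25
  3.29.63.0/25
  3.29.63.128/25
Subnets: 3.29.60.0/25, 3.29.60.128/25, 3.29.61.0/25, 3.29.61.128/25, 3.29.62.0/25, 3.29.62.128/25, 3.29.63.0/25, 3.29.63.128/25


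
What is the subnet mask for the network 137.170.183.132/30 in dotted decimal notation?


/30 means 30 network bits, 2 host bits
Binary: 11111111111111111111111111111100
Mask: 255.255.255.252


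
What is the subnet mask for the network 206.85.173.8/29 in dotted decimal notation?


/29 means 29 network bits, 3 host bits
Binary: 11111111111111111111111111111000
Mask: 255.255.255.248


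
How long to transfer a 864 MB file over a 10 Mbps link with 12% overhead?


Effective throughput = 10 * (1 - 12/100) = 8.8 Mbps
File size in Mb = 864 * 8 = 6912 Mb
Time = 6912 / 8.8
Time = 785.4545 seconds


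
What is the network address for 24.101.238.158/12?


IP:   00011000.01100101.11101110.10011110
Mask: 11111111.11110000.00000000.00000000
AND operation:
Net:  00011000.01100000.00000000.00000000
Network: 24.96.0.0/12


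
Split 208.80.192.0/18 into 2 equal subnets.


New prefix = 18 + 1 = 19
Each subnet has 8192 addresses
  208.80.192.0/19
  208.80.224.0/19
Subnets: 208.80.192.0/19, 208.80.224.0/19


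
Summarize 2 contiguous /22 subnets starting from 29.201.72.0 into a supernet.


Original prefix: /22
Number of subnets: 2 = 2^1
New prefix = 22 - 1 = 21
Supernet: 29.201.72.0/21


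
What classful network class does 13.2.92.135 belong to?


First octet: 13
Binary: 00001101
0xxxxxxx -> Class A (1-126)
Class A, default mask 255.0.0.0 (/8)


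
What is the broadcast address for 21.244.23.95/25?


Network: 21.244.23.0/25
Host bits = 7
Set all host bits to 1:
Broadcast: 21.244.23.127


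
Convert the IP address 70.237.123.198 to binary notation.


70 = 01000110
237 = 11101101
123 = 01111011
198 = 11000110
Binary: 01000110.11101101.01111011.11000110


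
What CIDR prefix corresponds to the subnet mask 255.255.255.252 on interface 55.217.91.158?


Binary: 11111111.11111111.11111111.11111100
Count leading 1s
Prefix: /30


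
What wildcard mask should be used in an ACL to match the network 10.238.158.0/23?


Subnet mask: 255.255.254.0
Wildcard = 255.255.255.255 - subnet mask
255 - 255 = 0
255 - 255 = 0
255 - 254 = 1
255 - 0 = 255
Wildcard: 0.0.1.255


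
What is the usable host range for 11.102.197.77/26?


Network: 11.102.197.64
Broadcast: 11.102.197.127
First usable = network + 1
Last usable = broadcast - 1
Range: 11.102.197.65 to 11.102.197.126


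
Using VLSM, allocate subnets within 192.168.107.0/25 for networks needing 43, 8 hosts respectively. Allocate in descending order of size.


43 hosts -> /26 (62 usable): 192.168.107.0/26
8 hosts -> /28 (14 usable): 192.168.107.64/28
Allocation: 192.168.107.0/26 (43 hosts, 62 usable); 192.168.107.64/28 (8 hosts, 14 usable)


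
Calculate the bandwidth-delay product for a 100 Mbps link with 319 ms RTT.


BDP = bandwidth * RTT
= 100 Mbps * 319 ms
= 100 * 1e6 * 319 / 1000 bits
= 31900000 bits
= 3987500 bytes
= 3894.043 KB
BDP = 31900000 bits (3987500 bytes)


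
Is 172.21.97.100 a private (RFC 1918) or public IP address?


RFC 1918 private ranges:
  10.0.0.0/8 (10.0.0.0 - 10.255.255.255)
  172.16.0.0/12 (172.16.0.0 - 172.31.255.255)
  192.168.0.0/16 (192.168.0.0 - 192.168.255.255)
Private (in 172.16.0.0/12)


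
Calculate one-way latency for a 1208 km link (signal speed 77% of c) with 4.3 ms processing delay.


Speed = 0.77 * 3e5 km/s = 231000 km/s
Propagation delay = 1208 / 231000 = 0.0052 s = 5.2294 ms
Processing delay = 4.3 ms
Total one-way latency = 9.5294 ms


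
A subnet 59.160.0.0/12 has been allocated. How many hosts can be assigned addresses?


Host bits = 32 - 12 = 20
Total addresses = 2^20 = 1048576
Usable = total - 2 (network and broadcast)
Usable hosts: 1048574


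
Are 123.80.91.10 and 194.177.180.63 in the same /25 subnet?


Mask: 255.255.255.128
123.80.91.10 AND mask = 123.80.91.0
194.177.180.63 AND mask = 194.177.180.0
No, different subnets (123.80.91.0 vs 194.177.180.0)


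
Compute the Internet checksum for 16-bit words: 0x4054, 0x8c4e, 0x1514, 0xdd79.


Sum all words (with carry folding):
+ 0x4054 = 0x4054
+ 0x8c4e = 0xcca2
+ 0x1514 = 0xe1b6
+ 0xdd79 = 0xbf30
One's complement: ~0xbf30
Checksum = 0x40cf


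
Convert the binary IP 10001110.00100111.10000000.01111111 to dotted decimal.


10001110 = 142
00100111 = 39
10000000 = 128
01111111 = 127
IP: 142.39.128.127


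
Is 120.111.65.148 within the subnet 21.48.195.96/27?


Subnet network: 21.48.195.96
Test IP AND mask: 120.111.65.128
No, 120.111.65.148 is not in 21.48.195.96/27


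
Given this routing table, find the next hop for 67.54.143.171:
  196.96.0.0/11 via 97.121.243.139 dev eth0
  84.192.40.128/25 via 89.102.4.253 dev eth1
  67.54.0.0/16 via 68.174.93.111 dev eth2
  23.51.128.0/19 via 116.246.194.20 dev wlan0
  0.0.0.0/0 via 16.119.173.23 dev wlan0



Longest prefix match for 67.54.143.171:
  /11 196.96.0.0: no
  /25 84.192.40.128: no
  /16 67.54.0.0: MATCH
  /19 23.51.128.0: no
  /0 0.0.0.0: MATCH
Selected: next-hop 68.174.93.111 via eth2 (matched /16)
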